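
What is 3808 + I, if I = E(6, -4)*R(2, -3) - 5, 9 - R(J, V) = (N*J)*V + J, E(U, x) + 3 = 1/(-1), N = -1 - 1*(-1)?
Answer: 3775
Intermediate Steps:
N = 0 (N = -1 + 1 = 0)
E(U, x) = -4 (E(U, x) = -3 + 1/(-1) = -3 - 1 = -4)
R(J, V) = 9 - J (R(J, V) = 9 - ((0*J)*V + J) = 9 - (0*V + J) = 9 - (0 + J) = 9 - J)
I = -33 (I = -4*(9 - 1*2) - 5 = -4*(9 - 2) - 5 = -4*7 - 5 = -28 - 5 = -33)
3808 + I = 3808 - 33 = 3775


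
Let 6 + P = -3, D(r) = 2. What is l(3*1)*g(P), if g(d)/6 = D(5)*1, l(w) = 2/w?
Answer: 8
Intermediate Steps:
P = -9 (P = -6 - 3 = -9)
g(d) = 12 (g(d) = 6*(2*1) = 6*2 = 12)
l(3*1)*g(P) = (2/((3*1)))*12 = (2/3)*12 = (2*(⅓))*12 = (⅔)*12 = 8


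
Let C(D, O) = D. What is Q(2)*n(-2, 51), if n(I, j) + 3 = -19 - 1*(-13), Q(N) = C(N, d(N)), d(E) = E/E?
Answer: -18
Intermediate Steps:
d(E) = 1
Q(N) = N
n(I, j) = -9 (n(I, j) = -3 + (-19 - 1*(-13)) = -3 + (-19 + 13) = -3 - 6 = -9)
Q(2)*n(-2, 51) = 2*(-9) = -18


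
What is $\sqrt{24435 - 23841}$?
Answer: $3 \sqrt{66} \approx 24.372$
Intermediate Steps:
$\sqrt{24435 - 23841} = \sqrt{594} = 3 \sqrt{66}$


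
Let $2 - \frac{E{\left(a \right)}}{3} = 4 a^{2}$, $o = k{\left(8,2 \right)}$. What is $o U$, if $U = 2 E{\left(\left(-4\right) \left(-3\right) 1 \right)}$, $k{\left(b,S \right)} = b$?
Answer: $-27552$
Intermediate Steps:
$o = 8$
$E{\left(a \right)} = 6 - 12 a^{2}$ ($E{\left(a \right)} = 6 - 3 \cdot 4 a^{2} = 6 - 12 a^{2}$)
$U = -3444$ ($U = 2 \left(6 - 12 \left(\left(-4\right) \left(-3\right) 1\right)^{2}\right) = 2 \left(6 - 12 \left(12 \cdot 1\right)^{2}\right) = 2 \left(6 - 12 \cdot 12^{2}\right) = 2 \left(6 - 1728\right) = 2 \left(-1722\right) = -3444$)
$o U = 8 \left(-3444\right) = -27552$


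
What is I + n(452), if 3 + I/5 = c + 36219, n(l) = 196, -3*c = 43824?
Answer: 108236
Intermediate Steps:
c = -14608 (c = -1/3*43824 = -14608)
I = 108040 (I = -15 + 5*(-14608 + 36219) = -15 + 5*21611 = -15 + 108055 = 108040)
I + n(452) = 108040 + 196 = 108236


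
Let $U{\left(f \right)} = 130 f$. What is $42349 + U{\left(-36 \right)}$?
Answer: $37669$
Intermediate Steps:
$42349 + U{\left(-36 \right)} = 42349 + 130 \left(-36\right) = 42349 - 4680 = 37669$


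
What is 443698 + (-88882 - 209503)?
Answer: 145313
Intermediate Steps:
443698 + (-88882 - 209503) = 443698 - 298385 = 145313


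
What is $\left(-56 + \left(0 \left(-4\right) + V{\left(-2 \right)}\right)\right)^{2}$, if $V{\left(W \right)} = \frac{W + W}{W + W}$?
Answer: $3025$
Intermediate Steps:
$V{\left(W \right)} = 1$ ($V{\left(W \right)} = \frac{2 W}{2 W} = 2 W \frac{1}{2 W} = 1$)
$\left(-56 + \left(0 \left(-4\right) + V{\left(-2 \right)}\right)\right)^{2} = \left(-56 + \left(0 \left(-4\right) + 1\right)\right)^{2} = \left(-56 + \left(0 + 1\right)\right)^{2} = \left(-56 + 1\right)^{2} = \left(-55\right)^{2} = 3025$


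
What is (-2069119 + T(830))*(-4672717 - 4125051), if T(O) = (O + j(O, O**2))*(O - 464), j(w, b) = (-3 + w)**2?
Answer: -2186708770429400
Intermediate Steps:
T(O) = (-464 + O)*(O + (-3 + O)**2) (T(O) = (O + (-3 + O)**2)*(O - 464) = (O + (-3 + O)**2)*(-464 + O) = (-464 + O)*(O + (-3 + O)**2))
(-2069119 + T(830))*(-4672717 - 4125051) = (-2069119 + (-4176 + 830**3 - 469*830**2 + 2329*830))*(-4672717 - 4125051) = (-2069119 + (-4176 + 571787000 - 469*688900 + 1933070))*(-8797768) = (-2069119 + (-4176 + 571787000 - 323094100 + 1933070))*(-8797768) = (-2069119 + 250621794)*(-8797768) = 248552675*(-8797768) = -2186708770429400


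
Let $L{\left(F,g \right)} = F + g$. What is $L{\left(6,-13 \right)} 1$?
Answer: $-7$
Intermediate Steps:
$L{\left(6,-13 \right)} 1 = \left(6 - 13\right) 1 = \left(-7\right) 1 = -7$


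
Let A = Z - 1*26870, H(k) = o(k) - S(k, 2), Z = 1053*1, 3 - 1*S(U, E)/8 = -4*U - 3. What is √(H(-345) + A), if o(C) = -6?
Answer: I*√14831 ≈ 121.78*I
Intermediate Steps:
S(U, E) = 48 + 32*U (S(U, E) = 24 - 8*(-4*U - 3) = 24 - 8*(-3 - 4*U) = 24 + (24 + 32*U) = 48 + 32*U)
Z = 1053
H(k) = -54 - 32*k (H(k) = -6 - (48 + 32*k) = -6 + (-48 - 32*k) = -54 - 32*k)
A = -25817 (A = 1053 - 1*26870 = 1053 - 26870 = -25817)
√(H(-345) + A) = √((-54 - 32*(-345)) - 25817) = √((-54 + 11040) - 25817) = √(10986 - 25817) = √(-14831) = I*√14831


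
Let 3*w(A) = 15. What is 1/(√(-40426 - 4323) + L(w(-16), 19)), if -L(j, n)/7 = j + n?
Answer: -168/72973 - I*√44749/72973 ≈ -0.0023022 - 0.0028989*I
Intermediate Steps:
w(A) = 5 (w(A) = (⅓)*15 = 5)
L(j, n) = -7*j - 7*n (L(j, n) = -7*(j + n) = -7*j - 7*n)
1/(√(-40426 - 4323) + L(w(-16), 19)) = 1/(√(-40426 - 4323) + (-7*5 - 7*19)) = 1/(√(-44749) + (-35 - 133)) = 1/(I*√44749 - 168) = 1/(-168 + I*√44749)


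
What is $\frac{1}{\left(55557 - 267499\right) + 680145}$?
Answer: $\frac{1}{468203} \approx 2.1358 \cdot 10^{-6}$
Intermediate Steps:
$\frac{1}{\left(55557 - 267499\right) + 680145} = \frac{1}{-211942 + 680145} = \frac{1}{468203}$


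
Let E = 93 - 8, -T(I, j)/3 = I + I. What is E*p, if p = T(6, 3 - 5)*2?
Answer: -6120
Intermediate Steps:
T(I, j) = -6*I (T(I, j) = -3*(I + I) = -6*I)
p = -72 (p = -6*6*2 = -36*2 = -72)
E = 85
E*p = 85*(-72) = -6120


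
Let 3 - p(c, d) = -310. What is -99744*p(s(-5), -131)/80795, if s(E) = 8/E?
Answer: -31219872/80795 ≈ -386.41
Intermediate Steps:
p(c, d) = 313 (p(c, d) = 3 - 1*(-310) = 3 + 310 = 313)
-99744*p(s(-5), -131)/80795 = -99744/(80795/313) = -99744/(80795*(1/313)) = -99744/80795/313 = -99744*313/80795 = -31219872/80795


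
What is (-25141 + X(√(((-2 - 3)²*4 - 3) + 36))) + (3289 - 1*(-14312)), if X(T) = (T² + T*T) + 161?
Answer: -7113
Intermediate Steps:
X(T) = 161 + 2*T² (X(T) = (T² + T²) + 161 = 2*T² + 161 = 161 + 2*T²)
(-25141 + X(√(((-2 - 3)²*4 - 3) + 36))) + (3289 - 1*(-14312)) = (-25141 + (161 + 2*(√(((-2 - 3)²*4 - 3) + 36))²)) + (3289 - 1*(-14312)) = (-25141 + (161 + 2*(√(((-5)²*4 - 3) + 36))²)) + (3289 + 14312) = (-25141 + (161 + 2*(√((25*4 - 3) + 36))²)) + 17601 = (-25141 + (161 + 2*(√((100 - 3) + 36))²)) + 17601 = (-25141 + (161 + 2*(√(97 + 36))²)) + 17601 = (-25141 + (161 + 2*(√133)²)) + 17601 = (-25141 + (161 + 2*133)) + 17601 = (-25141 + (161 + 266)) + 17601 = (-25141 + 427) + 17601 = -24714 + 17601 = -7113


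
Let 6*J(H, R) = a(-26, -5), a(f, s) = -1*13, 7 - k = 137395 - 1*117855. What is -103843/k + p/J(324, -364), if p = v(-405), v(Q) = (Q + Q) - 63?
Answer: 103663813/253929 ≈ 408.24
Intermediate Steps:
k = -19533 (k = 7 - (137395 - 1*117855) = 7 - (137395 - 117855) = 7 - 1*19540 = 7 - 19540 = -19533)
v(Q) = -63 + 2*Q (v(Q) = 2*Q - 63 = -63 + 2*Q)
a(f, s) = -13
J(H, R) = -13/6 (J(H, R) = (1/6)*(-13) = -13/6)
p = -873 (p = -63 + 2*(-405) = -63 - 810 = -873)
-103843/k + p/J(324, -364) = -103843/(-19533) - 873/(-13/6) = -103843*(-1/19533) - 873*(-6/13) = 103843/19533 + 5238/13 = 103663813/253929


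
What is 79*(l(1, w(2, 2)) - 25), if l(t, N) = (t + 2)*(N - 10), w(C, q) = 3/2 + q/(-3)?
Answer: -8295/2 ≈ -4147.5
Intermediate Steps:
w(C, q) = 3/2 - q/3 (w(C, q) = 3*(½) + q*(-⅓) = 3/2 - q/3)
l(t, N) = (-10 + N)*(2 + t) (l(t, N) = (2 + t)*(-10 + N) = (-10 + N)*(2 + t))
79*(l(1, w(2, 2)) - 25) = 79*((-20 - 10*1 + 2*(3/2 - ⅓*2) + (3/2 - ⅓*2)*1) - 25) = 79*((-20 - 10 + 2*(3/2 - ⅔) + (3/2 - ⅔)*1) - 25) = 79*((-20 - 10 + 2*(⅚) + (⅚)*1) - 25) = 79*((-20 - 10 + 5/3 + ⅚) - 25) = 79*(-55/2 - 25) = 79*(-105/2) = -8295/2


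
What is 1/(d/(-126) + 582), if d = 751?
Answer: 126/72581 ≈ 0.0017360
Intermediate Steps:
1/(d/(-126) + 582) = 1/(751/(-126) + 582) = 1/(751*(-1/126) + 582) = 1/(-751/126 + 582) = 1/(72581/126) = 126/72581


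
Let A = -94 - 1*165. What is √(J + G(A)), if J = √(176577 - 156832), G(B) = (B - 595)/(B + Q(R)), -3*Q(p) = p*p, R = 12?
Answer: √(262178 + 94249*√19745)/307 ≈ 11.971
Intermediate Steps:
Q(p) = -p²/3 (Q(p) = -p*p/3 = -p²/3)
A = -259 (A = -94 - 165 = -259)
G(B) = (-595 + B)/(-48 + B) (G(B) = (B - 595)/(B - ⅓*12²) = (-595 + B)/(B - ⅓*144) = (-595 + B)/(B - 48) = (-595 + B)/(-48 + B))
J = √19745 ≈ 140.52
√(J + G(A)) = √(√19745 + (-595 - 259)/(-48 - 259)) = √(√19745 - 854/(-307)) = √(√19745 - 1/307*(-854)) = √(√19745 + 854/307) = √(854/307 + √19745)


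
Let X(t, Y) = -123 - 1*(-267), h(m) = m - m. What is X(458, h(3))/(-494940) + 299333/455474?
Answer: 12340523897/18786025130 ≈ 0.65690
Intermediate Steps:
h(m) = 0
X(t, Y) = 144 (X(t, Y) = -123 + 267 = 144)
X(458, h(3))/(-494940) + 299333/455474 = 144/(-494940) + 299333/455474 = 144*(-1/494940) + 299333*(1/455474) = -12/41245 + 299333/455474 = 12340523897/18786025130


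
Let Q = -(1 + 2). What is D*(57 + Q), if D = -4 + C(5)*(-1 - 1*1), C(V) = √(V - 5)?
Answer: -216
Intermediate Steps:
Q = -3 (Q = -1*3 = -3)
C(V) = √(-5 + V)
D = -4 (D = -4 + √(-5 + 5)*(-1 - 1*1) = -4 + √0*(-1 - 1) = -4 + 0*(-2) = -4 + 0 = -4)
D*(57 + Q) = -4*(57 - 3) = -4*54 = -216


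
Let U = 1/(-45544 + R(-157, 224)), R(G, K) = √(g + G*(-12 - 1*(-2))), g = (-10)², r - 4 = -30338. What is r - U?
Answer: -31460214429650/1037127133 + √1670/2074254266 ≈ -30334.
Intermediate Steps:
r = -30334 (r = 4 - 30338 = -30334)
g = 100
R(G, K) = √(100 - 10*G) (R(G, K) = √(100 + G*(-12 - 1*(-2))) = √(100 + G*(-12 + 2)) = √(100 + G*(-10)) = √(100 - 10*G))
U = 1/(-45544 + √1670) (U = 1/(-45544 + √(100 - 10*(-157))) = 1/(-45544 + √(100 + 1570)) = 1/(-45544 + √1670) ≈ -2.1977e-5)
r - U = -30334 - (-22772/1037127133 - √1670/2074254266) = -30334 + (22772/1037127133 + √1670/2074254266) = -31460214429650/1037127133 + √1670/2074254266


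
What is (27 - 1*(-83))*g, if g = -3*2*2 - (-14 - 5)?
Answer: 770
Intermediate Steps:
g = 7 (g = -6*2 - 1*(-19) = -12 + 19 = 7)
(27 - 1*(-83))*g = (27 - 1*(-83))*7 = (27 + 83)*7 = 110*7 = 770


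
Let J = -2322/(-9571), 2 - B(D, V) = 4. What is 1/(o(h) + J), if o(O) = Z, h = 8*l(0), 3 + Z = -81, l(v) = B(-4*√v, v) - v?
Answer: -9571/801642 ≈ -0.011939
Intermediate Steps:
B(D, V) = -2 (B(D, V) = 2 - 1*4 = 2 - 4 = -2)
l(v) = -2 - v
Z = -84 (Z = -3 - 81 = -84)
h = -16 (h = 8*(-2 - 1*0) = 8*(-2 + 0) = 8*(-2) = -16)
o(O) = -84
J = 2322/9571 (J = -2322*(-1/9571) = 2322/9571 ≈ 0.24261)
1/(o(h) + J) = 1/(-84 + 2322/9571) = 1/(-801642/9571) = -9571/801642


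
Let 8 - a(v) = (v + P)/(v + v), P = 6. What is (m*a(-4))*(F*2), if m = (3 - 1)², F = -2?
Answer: -132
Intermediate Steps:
m = 4 (m = 2² = 4)
a(v) = 8 - (6 + v)/(2*v) (a(v) = 8 - (v + 6)/(v + v) = 8 - (6 + v)/(2*v))
(m*a(-4))*(F*2) = (4*(15/2 - 3/(-4)))*(-2*2) = (4*(15/2 - 3*(-¼)))*(-4) = (4*(15/2 + ¾))*(-4) = (4*(33/4))*(-4) = 33*(-4) = -132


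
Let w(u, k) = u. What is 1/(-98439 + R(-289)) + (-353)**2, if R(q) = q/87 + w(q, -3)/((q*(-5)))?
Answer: 5336068528238/42822497 ≈ 1.2461e+5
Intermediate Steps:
R(q) = -1/5 + q/87 (R(q) = q/87 + q/((q*(-5))) = q*(1/87) + q/((-5*q)) = q/87 + q*(-1/(5*q)) = q/87 - 1/5 = -1/5 + q/87)
1/(-98439 + R(-289)) + (-353)**2 = 1/(-98439 + (-1/5 + (1/87)*(-289))) + (-353)**2 = 1/(-98439 + (-1/5 - 289/87)) + 124609 = 1/(-98439 - 1532/435) + 124609 = 1/(-42822497/435) + 124609 = -435/42822497 + 124609 = 5336068528238/42822497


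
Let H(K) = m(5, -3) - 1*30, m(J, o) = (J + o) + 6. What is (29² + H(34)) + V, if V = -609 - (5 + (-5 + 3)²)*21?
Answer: 21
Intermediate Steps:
m(J, o) = 6 + J + o
H(K) = -22 (H(K) = (6 + 5 - 3) - 1*30 = 8 - 30 = -22)
V = -798 (V = -609 - (5 + (-2)²)*21 = -609 - (5 + 4)*21 = -609 - 9*21 = -609 - 1*189 = -609 - 189 = -798)
(29² + H(34)) + V = (29² - 22) - 798 = (841 - 22) - 798 = 819 - 798 = 21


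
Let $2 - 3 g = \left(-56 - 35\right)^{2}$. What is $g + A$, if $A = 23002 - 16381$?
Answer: $\frac{11584}{3} \approx 3861.3$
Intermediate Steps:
$A = 6621$ ($A = 23002 - 16381 = 6621$)
$g = - \frac{8279}{3}$ ($g = \frac{2}{3} - \frac{\left(-56 - 35\right)^{2}}{3} = \frac{2}{3} - \frac{\left(-91\right)^{2}}{3} = \frac{2}{3} - \frac{8281}{3} = - \frac{8279}{3} \approx -2759.7$)
$g + A = - \frac{8279}{3} + 6621 = \frac{11584}{3}$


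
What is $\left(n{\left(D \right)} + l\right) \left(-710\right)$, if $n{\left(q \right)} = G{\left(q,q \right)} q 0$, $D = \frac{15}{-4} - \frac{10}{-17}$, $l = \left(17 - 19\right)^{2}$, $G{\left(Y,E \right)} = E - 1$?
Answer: $-2840$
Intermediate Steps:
$G{\left(Y,E \right)} = -1 + E$
$l = 4$ ($l = \left(-2\right)^{2} = 4$)
$D = - \frac{215}{68}$ ($D = 15 \left(- \frac{1}{4}\right) - - \frac{10}{17} = - \frac{15}{4} + \frac{10}{17} = - \frac{215}{68} \approx -3.1618$)
$n{\left(q \right)} = 0$ ($n{\left(q \right)} = \left(-1 + q\right) q 0 = q \left(-1 + q\right) 0 = 0$)
$\left(n{\left(D \right)} + l\right) \left(-710\right) = \left(0 + 4\right) \left(-710\right) = 4 \left(-710\right) = -2840$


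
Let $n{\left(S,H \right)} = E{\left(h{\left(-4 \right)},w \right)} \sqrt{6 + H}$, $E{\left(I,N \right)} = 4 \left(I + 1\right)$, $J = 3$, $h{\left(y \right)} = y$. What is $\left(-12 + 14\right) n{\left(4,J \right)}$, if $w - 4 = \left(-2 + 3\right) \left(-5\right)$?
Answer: $-72$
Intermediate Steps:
$w = -1$ ($w = 4 + \left(-2 + 3\right) \left(-5\right) = 4 + 1 \left(-5\right) = 4 - 5 = -1$)
$E{\left(I,N \right)} = 4 + 4 I$ ($E{\left(I,N \right)} = 4 \left(1 + I\right) = 4 + 4 I$)
$n{\left(S,H \right)} = - 12 \sqrt{6 + H}$ ($n{\left(S,H \right)} = \left(4 + 4 \left(-4\right)\right) \sqrt{6 + H} = \left(4 - 16\right) \sqrt{6 + H} = - 12 \sqrt{6 + H}$)
$\left(-12 + 14\right) n{\left(4,J \right)} = \left(-12 + 14\right) \left(- 12 \sqrt{6 + 3}\right) = 2 \left(- 12 \sqrt{9}\right) = 2 \left(\left(-12\right) 3\right) = 2 \left(-36\right) = -72$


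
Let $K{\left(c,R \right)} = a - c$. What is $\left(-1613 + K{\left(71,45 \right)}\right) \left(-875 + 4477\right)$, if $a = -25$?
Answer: $-6155818$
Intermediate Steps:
$K{\left(c,R \right)} = -25 - c$
$\left(-1613 + K{\left(71,45 \right)}\right) \left(-875 + 4477\right) = \left(-1613 - 96\right) \left(-875 + 4477\right) = \left(-1613 - 96\right) 3602 = \left(-1709\right) 3602 = -6155818$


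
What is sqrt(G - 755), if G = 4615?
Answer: 2*sqrt(965) ≈ 62.129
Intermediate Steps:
sqrt(G - 755) = sqrt(4615 - 755) = sqrt(3860) = 2*sqrt(965)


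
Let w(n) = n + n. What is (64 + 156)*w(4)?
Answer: 1760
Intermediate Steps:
w(n) = 2*n
(64 + 156)*w(4) = (64 + 156)*(2*4) = 220*8 = 1760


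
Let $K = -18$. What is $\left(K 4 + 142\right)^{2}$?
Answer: $4900$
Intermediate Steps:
$\left(K 4 + 142\right)^{2} = \left(\left(-18\right) 4 + 142\right)^{2} = \left(-72 + 142\right)^{2} = 70^{2} = 4900$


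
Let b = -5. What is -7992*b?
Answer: 39960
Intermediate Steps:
-7992*b = -7992*(-5) = -2664*(-15) = 39960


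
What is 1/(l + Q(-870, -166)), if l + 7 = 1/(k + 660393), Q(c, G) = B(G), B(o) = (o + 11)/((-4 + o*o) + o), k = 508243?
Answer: -16002132748/112105484833 ≈ -0.14274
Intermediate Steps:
B(o) = (11 + o)/(-4 + o + o²) (B(o) = (11 + o)/((-4 + o²) + o) = (11 + o)/(-4 + o + o²))
Q(c, G) = (11 + G)/(-4 + G + G²)
l = -8180451/1168636 (l = -7 + 1/(508243 + 660393) = -7 + 1/1168636 = -8180451/1168636 ≈ -7.0000)
1/(l + Q(-870, -166)) = 1/(-8180451/1168636 + (11 - 166)/(-4 - 166 + (-166)²)) = 1/(-8180451/1168636 - 155/(-4 - 166 + 27556)) = 1/(-8180451/1168636 - 155/27386) = 1/(-112105484833/16002132748) = -16002132748/112105484833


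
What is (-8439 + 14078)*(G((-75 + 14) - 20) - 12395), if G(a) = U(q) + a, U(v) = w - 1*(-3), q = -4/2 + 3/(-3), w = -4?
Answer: -70357803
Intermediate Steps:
q = -3 (q = -4*½ + 3*(-⅓) = -2 - 1 = -3)
U(v) = -1 (U(v) = -4 - 1*(-3) = -4 + 3 = -1)
G(a) = -1 + a
(-8439 + 14078)*(G((-75 + 14) - 20) - 12395) = (-8439 + 14078)*((-1 + ((-75 + 14) - 20)) - 12395) = 5639*((-1 + (-61 - 20)) - 12395) = 5639*((-1 - 81) - 12395) = 5639*(-82 - 12395) = 5639*(-12477) = -70357803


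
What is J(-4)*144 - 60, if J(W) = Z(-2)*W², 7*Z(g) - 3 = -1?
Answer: 4188/7 ≈ 598.29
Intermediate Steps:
Z(g) = 2/7 (Z(g) = 3/7 + (⅐)*(-1) = 3/7 - ⅐ = 2/7)
J(W) = 2*W²/7
J(-4)*144 - 60 = ((2/7)*(-4)²)*144 - 60 = ((2/7)*16)*144 - 60 = (32/7)*144 - 60 = 4608/7 - 60 = 4188/7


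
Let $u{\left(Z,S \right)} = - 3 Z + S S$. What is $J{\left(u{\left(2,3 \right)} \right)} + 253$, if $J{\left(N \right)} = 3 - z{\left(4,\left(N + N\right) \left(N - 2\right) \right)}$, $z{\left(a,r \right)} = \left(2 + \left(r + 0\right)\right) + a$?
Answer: $244$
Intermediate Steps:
$z{\left(a,r \right)} = 2 + a + r$ ($z{\left(a,r \right)} = \left(2 + r\right) + a = 2 + a + r$)
$u{\left(Z,S \right)} = S^{2} - 3 Z$ ($u{\left(Z,S \right)} = - 3 Z + S^{2} = S^{2} - 3 Z$)
$J{\left(N \right)} = -3 - 2 N \left(-2 + N\right)$ ($J{\left(N \right)} = 3 - \left(2 + 4 + \left(N + N\right) \left(N - 2\right)\right) = 3 - \left(2 + 4 + 2 N \left(-2 + N\right)\right) = 3 - \left(6 + 2 N \left(-2 + N\right)\right) = -3 - 2 N \left(-2 + N\right)$)
$J{\left(u{\left(2,3 \right)} \right)} + 253 = \left(-3 - 2 \left(3^{2} - 6\right) \left(-2 + \left(3^{2} - 6\right)\right)\right) + 253 = \left(-3 - 2 \left(9 - 6\right) \left(-2 + \left(9 - 6\right)\right)\right) + 253 = \left(-3 - 6 \left(-2 + 3\right)\right) + 253 = \left(-3 - 6 \cdot 1\right) + 253 = \left(-3 - 6\right) + 253 = -9 + 253 = 244$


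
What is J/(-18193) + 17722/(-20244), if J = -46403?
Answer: 44068999/26307078 ≈ 1.6752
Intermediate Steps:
J/(-18193) + 17722/(-20244) = -46403/(-18193) + 17722/(-20244) = -46403*(-1/18193) + 17722*(-1/20244) = 6629/2599 - 8861/10122 = 44068999/26307078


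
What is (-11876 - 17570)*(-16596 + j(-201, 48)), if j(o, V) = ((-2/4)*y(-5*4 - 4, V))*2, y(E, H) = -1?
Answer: 488656370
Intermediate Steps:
j(o, V) = 1 (j(o, V) = (-2/4*(-1))*2 = (-2*¼*(-1))*2 = -½*(-1)*2 = (½)*2 = 1)
(-11876 - 17570)*(-16596 + j(-201, 48)) = (-11876 - 17570)*(-16596 + 1) = -29446*(-16595) = 488656370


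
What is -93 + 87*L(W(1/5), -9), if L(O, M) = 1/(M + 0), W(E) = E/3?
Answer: -308/3 ≈ -102.67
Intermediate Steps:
W(E) = E/3 (W(E) = E*(⅓) = E/3)
L(O, M) = 1/M
-93 + 87*L(W(1/5), -9) = -93 + 87/(-9) = -93 + 87*(-⅑) = -93 - 29/3 = -308/3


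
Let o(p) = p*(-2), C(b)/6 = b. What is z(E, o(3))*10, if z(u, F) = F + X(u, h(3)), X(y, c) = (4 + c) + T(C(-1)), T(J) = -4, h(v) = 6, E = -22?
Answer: 0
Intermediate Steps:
C(b) = 6*b
o(p) = -2*p
X(y, c) = c (X(y, c) = (4 + c) - 4 = c)
z(u, F) = 6 + F (z(u, F) = F + 6 = 6 + F)
z(E, o(3))*10 = (6 - 2*3)*10 = (6 - 6)*10 = 0*10 = 0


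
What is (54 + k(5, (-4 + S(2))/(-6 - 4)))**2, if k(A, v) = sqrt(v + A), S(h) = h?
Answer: (270 + sqrt(130))**2/25 ≈ 3167.5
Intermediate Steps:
k(A, v) = sqrt(A + v)
(54 + k(5, (-4 + S(2))/(-6 - 4)))**2 = (54 + sqrt(5 + (-4 + 2)/(-6 - 4)))**2 = (54 + sqrt(5 - 2/(-10)))**2 = (54 + sqrt(5 - 2*(-1/10)))**2 = (54 + sqrt(5 + 1/5))**2 = (54 + sqrt(26/5))**2 = (54 + sqrt(130)/5)**2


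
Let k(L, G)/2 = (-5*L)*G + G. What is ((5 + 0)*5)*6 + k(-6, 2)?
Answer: 274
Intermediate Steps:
k(L, G) = 2*G - 10*G*L (k(L, G) = 2*((-5*L)*G + G) = 2*(-5*G*L + G) = 2*(G - 5*G*L) = 2*G - 10*G*L)
((5 + 0)*5)*6 + k(-6, 2) = ((5 + 0)*5)*6 + 2*2*(1 - 5*(-6)) = (5*5)*6 + 2*2*(1 + 30) = 25*6 + 2*2*31 = 150 + 124 = 274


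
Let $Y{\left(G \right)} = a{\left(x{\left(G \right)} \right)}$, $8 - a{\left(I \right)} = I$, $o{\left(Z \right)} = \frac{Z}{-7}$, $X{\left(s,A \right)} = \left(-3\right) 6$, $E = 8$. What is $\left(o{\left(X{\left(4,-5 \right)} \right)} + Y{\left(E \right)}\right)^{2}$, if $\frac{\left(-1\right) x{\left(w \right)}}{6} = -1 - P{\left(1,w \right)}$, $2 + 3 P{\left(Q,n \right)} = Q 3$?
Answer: $\frac{324}{49} \approx 6.6122$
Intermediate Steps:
$P{\left(Q,n \right)} = - \frac{2}{3} + Q$ ($P{\left(Q,n \right)} = - \frac{2}{3} + \frac{Q 3}{3} = - \frac{2}{3} + \frac{3 Q}{3} = - \frac{2}{3} + Q$)
$x{\left(w \right)} = 8$ ($x{\left(w \right)} = - 6 \left(-1 - \left(- \frac{2}{3} + 1\right)\right) = - 6 \left(-1 - \frac{1}{3}\right) = \left(-6\right) \left(- \frac{4}{3}\right) = 8$)
$X{\left(s,A \right)} = -18$
$o{\left(Z \right)} = - \frac{Z}{7}$ ($o{\left(Z \right)} = Z \left(- \frac{1}{7}\right) = - \frac{Z}{7}$)
$a{\left(I \right)} = 8 - I$
$Y{\left(G \right)} = 0$ ($Y{\left(G \right)} = 8 - 8 = 0$)
$\left(o{\left(X{\left(4,-5 \right)} \right)} + Y{\left(E \right)}\right)^{2} = \left(\left(- \frac{1}{7}\right) \left(-18\right) + 0\right)^{2} = \left(\frac{18}{7} + 0\right)^{2} = \left(\frac{18}{7}\right)^{2} = \frac{324}{49}$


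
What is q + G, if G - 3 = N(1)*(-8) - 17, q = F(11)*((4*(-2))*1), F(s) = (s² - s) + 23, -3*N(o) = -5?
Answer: -3274/3 ≈ -1091.3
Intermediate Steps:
N(o) = 5/3 (N(o) = -⅓*(-5) = 5/3)
F(s) = 23 + s² - s
q = -1064 (q = (23 + 11² - 1*11)*((4*(-2))*1) = (23 + 121 - 11)*(-8*1) = 133*(-8) = -1064)
G = -82/3 (G = 3 + ((5/3)*(-8) - 17) = 3 + (-40/3 - 17) = 3 - 91/3 = -82/3 ≈ -27.333)
q + G = -1064 - 82/3 = -3274/3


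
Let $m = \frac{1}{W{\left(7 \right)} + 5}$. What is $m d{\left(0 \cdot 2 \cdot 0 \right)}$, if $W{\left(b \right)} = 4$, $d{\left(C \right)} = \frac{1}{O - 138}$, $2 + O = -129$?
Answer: $- \frac{1}{2421} \approx -0.00041305$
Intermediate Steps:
$O = -131$ ($O = -2 - 129 = -131$)
$d{\left(C \right)} = - \frac{1}{269}$ ($d{\left(C \right)} = \frac{1}{-131 - 138} = \frac{1}{-269} = - \frac{1}{269}$)
$m = \frac{1}{9}$ ($m = \frac{1}{4 + 5} = \frac{1}{9} \approx 0.11111$)
$m d{\left(0 \cdot 2 \cdot 0 \right)} = \frac{1}{9} \left(- \frac{1}{269}\right) = - \frac{1}{2421}$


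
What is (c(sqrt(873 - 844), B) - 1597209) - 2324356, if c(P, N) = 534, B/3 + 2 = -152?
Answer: -3921031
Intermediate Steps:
B = -462 (B = -6 + 3*(-152) = -6 - 456 = -462)
(c(sqrt(873 - 844), B) - 1597209) - 2324356 = (534 - 1597209) - 2324356 = -1596675 - 2324356 = -3921031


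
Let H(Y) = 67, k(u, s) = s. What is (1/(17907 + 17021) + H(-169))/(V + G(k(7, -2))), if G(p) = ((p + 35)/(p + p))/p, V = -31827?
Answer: -111437/52929018 ≈ -0.0021054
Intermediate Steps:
G(p) = (35 + p)/(2*p²) (G(p) = ((35 + p)/((2*p)))/p = ((35 + p)*(1/(2*p)))/p = ((35 + p)/(2*p))/p = (35 + p)/(2*p²))
(1/(17907 + 17021) + H(-169))/(V + G(k(7, -2))) = (1/(17907 + 17021) + 67)/(-31827 + (½)*(35 - 2)/(-2)²) = (1/34928 + 67)/(-31827 + (½)*(¼)*33) = (1/34928 + 67)/(-31827 + 33/8) = 2340177/(34928*(-254583/8)) = (2340177/34928)*(-8/254583) = -111437/52929018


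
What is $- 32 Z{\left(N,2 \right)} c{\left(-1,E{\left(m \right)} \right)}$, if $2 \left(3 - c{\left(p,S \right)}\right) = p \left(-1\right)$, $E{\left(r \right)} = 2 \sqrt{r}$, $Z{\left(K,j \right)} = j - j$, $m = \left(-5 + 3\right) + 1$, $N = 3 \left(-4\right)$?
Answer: $0$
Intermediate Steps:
$N = -12$
$m = -1$ ($m = -2 + 1 = -1$)
$Z{\left(K,j \right)} = 0$
$c{\left(p,S \right)} = 3 + \frac{p}{2}$ ($c{\left(p,S \right)} = 3 - \frac{p \left(-1\right)}{2} = 3 - \frac{\left(-1\right) p}{2} = 3 + \frac{p}{2}$)
$- 32 Z{\left(N,2 \right)} c{\left(-1,E{\left(m \right)} \right)} = \left(-32\right) 0 \left(3 + \frac{1}{2} \left(-1\right)\right) = 0 \left(3 - \frac{1}{2}\right) = 0 \cdot \frac{5}{2} = 0$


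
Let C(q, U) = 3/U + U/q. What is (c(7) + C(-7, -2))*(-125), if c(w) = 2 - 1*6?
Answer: 9125/14 ≈ 651.79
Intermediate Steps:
c(w) = -4 (c(w) = 2 - 6 = -4)
(c(7) + C(-7, -2))*(-125) = (-4 + (3/(-2) - 2/(-7)))*(-125) = (-4 + (3*(-½) - 2*(-⅐)))*(-125) = (-4 + (-3/2 + 2/7))*(-125) = (-4 - 17/14)*(-125) = -73/14*(-125) = 9125/14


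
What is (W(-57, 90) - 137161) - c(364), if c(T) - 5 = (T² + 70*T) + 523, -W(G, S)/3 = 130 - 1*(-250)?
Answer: -296805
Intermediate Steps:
W(G, S) = -1140 (W(G, S) = -3*(130 - 1*(-250)) = -3*(130 + 250) = -3*380 = -1140)
c(T) = 528 + T² + 70*T (c(T) = 5 + ((T² + 70*T) + 523) = 5 + (523 + T² + 70*T) = 528 + T² + 70*T)
(W(-57, 90) - 137161) - c(364) = (-1140 - 137161) - (528 + 364² + 70*364) = -138301 - (528 + 132496 + 25480) = -138301 - 1*158504 = -138301 - 158504 = -296805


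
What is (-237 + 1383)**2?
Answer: 1313316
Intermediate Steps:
(-237 + 1383)**2 = 1146**2 = 1313316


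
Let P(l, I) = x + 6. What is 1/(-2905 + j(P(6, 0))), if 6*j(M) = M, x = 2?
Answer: -3/8711 ≈ -0.00034439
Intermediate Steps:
P(l, I) = 8 (P(l, I) = 2 + 6 = 8)
j(M) = M/6
1/(-2905 + j(P(6, 0))) = 1/(-2905 + (⅙)*8) = 1/(-2905 + 4/3) = 1/(-8711/3) = -3/8711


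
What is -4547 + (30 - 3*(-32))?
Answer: -4421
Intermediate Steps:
-4547 + (30 - 3*(-32)) = -4547 + (30 + 96) = -4547 + 126 = -4421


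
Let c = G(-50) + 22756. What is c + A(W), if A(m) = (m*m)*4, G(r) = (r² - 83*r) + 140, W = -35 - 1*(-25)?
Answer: 29946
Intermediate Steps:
W = -10 (W = -35 + 25 = -10)
G(r) = 140 + r² - 83*r
A(m) = 4*m² (A(m) = m²*4 = 4*m²)
c = 29546 (c = (140 + (-50)² - 83*(-50)) + 22756 = (140 + 2500 + 4150) + 22756 = 6790 + 22756 = 29546)
c + A(W) = 29546 + 4*(-10)² = 29546 + 4*100 = 29546 + 400 = 29946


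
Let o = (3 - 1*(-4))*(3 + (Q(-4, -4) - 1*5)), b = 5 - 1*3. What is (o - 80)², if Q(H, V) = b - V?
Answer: 2704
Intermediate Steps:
b = 2 (b = 5 - 3 = 2)
Q(H, V) = 2 - V
o = 28 (o = (3 - 1*(-4))*(3 + ((2 - 1*(-4)) - 1*5)) = (3 + 4)*(3 + ((2 + 4) - 5)) = 7*(3 + (6 - 5)) = 7*(3 + 1) = 7*4 = 28)
(o - 80)² = (28 - 80)² = (-52)² = 2704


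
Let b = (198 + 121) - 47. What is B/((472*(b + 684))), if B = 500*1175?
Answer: 146875/112808 ≈ 1.3020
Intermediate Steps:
B = 587500
b = 272 (b = 319 - 47 = 272)
B/((472*(b + 684))) = 587500/((472*(272 + 684))) = 587500/((472*956)) = 587500/451232 = 587500*(1/451232) = 146875/112808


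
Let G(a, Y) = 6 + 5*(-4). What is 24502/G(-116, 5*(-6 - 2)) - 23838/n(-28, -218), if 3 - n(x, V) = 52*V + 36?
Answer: -138639919/79121 ≈ -1752.3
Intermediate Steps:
G(a, Y) = -14 (G(a, Y) = 6 - 20 = -14)
n(x, V) = -33 - 52*V (n(x, V) = 3 - (52*V + 36) = 3 - (36 + 52*V) = 3 + (-36 - 52*V) = -33 - 52*V)
24502/G(-116, 5*(-6 - 2)) - 23838/n(-28, -218) = 24502/(-14) - 23838/(-33 - 52*(-218)) = 24502*(-1/14) - 23838/(-33 + 11336) = -12251/7 - 23838/11303 = -138639919/79121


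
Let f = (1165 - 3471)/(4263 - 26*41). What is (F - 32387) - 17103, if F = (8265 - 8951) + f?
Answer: -160414978/3197 ≈ -50177.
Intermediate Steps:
f = -2306/3197 (f = -2306/(4263 - 1066) = -2306/3197 ≈ -0.72130)
F = -2195448/3197 (F = (8265 - 8951) - 2306/3197 = -686 - 2306/3197 = -2195448/3197 ≈ -686.72)
(F - 32387) - 17103 = (-2195448/3197 - 32387) - 17103 = -105736687/3197 - 17103 = -160414978/3197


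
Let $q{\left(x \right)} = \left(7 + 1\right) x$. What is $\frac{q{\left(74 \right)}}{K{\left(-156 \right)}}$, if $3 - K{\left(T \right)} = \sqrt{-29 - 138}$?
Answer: $\frac{111}{11} + \frac{37 i \sqrt{167}}{11} \approx 10.091 + 43.468 i$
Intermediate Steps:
$K{\left(T \right)} = 3 - i \sqrt{167}$ ($K{\left(T \right)} = 3 - \sqrt{-29 - 138} = 3 - \sqrt{-167} = 3 - i \sqrt{167}$)
$q{\left(x \right)} = 8 x$
$\frac{q{\left(74 \right)}}{K{\left(-156 \right)}} = \frac{8 \cdot 74}{3 - i \sqrt{167}} = \frac{592}{3 - i \sqrt{167}}$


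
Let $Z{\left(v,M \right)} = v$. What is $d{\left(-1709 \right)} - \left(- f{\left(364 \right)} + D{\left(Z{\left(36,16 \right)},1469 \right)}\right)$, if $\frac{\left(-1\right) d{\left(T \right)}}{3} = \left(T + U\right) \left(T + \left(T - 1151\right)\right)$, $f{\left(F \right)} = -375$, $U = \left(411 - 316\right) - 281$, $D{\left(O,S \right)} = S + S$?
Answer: $-25978078$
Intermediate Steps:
$D{\left(O,S \right)} = 2 S$
$U = -186$ ($U = 95 - 281 = -186$)
$d{\left(T \right)} = - 3 \left(-1151 + 2 T\right) \left(-186 + T\right)$ ($d{\left(T \right)} = - 3 \left(T - 186\right) \left(T + \left(T - 1151\right)\right) = - 3 \left(-186 + T\right) \left(T + \left(-1151 + T\right)\right) = - 3 \left(-186 + T\right) \left(-1151 + 2 T\right) = - 3 \left(-1151 + 2 T\right) \left(-186 + T\right)$)
$d{\left(-1709 \right)} - \left(- f{\left(364 \right)} + D{\left(Z{\left(36,16 \right)},1469 \right)}\right) = \left(-642258 - 6 \left(-1709\right)^{2} + 4569 \left(-1709\right)\right) - \left(375 + 2 \cdot 1469\right) = \left(-642258 - 17524086 - 7808421\right) - 3313 = -25974765 - 3313 = -25978078$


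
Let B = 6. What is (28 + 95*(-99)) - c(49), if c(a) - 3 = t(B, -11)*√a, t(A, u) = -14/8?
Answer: -37471/4 ≈ -9367.8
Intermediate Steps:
t(A, u) = -7/4 (t(A, u) = -14*⅛ = -7/4)
c(a) = 3 - 7*√a/4
(28 + 95*(-99)) - c(49) = (28 + 95*(-99)) - (3 - 7*√49/4) = (28 - 9405) - (3 - 7/4*7) = -9377 - (3 - 49/4) = -9377 - 1*(-37/4) = -9377 + 37/4 = -37471/4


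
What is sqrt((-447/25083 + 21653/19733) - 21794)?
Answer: I*sqrt(65913686823697092142)/54995871 ≈ 147.62*I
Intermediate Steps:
sqrt((-447/25083 + 21653/19733) - 21794) = sqrt((-447*1/25083 + 21653*(1/19733)) - 21794) = sqrt((-149/8361 + 21653/19733) - 21794) = sqrt(178100516/164987613 - 21794) = sqrt(-3595561937206/164987613) = I*sqrt(65913686823697092142)/54995871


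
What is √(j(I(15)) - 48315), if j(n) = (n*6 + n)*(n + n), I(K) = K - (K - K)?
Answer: I*√45165 ≈ 212.52*I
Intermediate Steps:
I(K) = K (I(K) = K - 1*0 = K + 0 = K)
j(n) = 14*n² (j(n) = (6*n + n)*(2*n) = (7*n)*(2*n) = 14*n²)
√(j(I(15)) - 48315) = √(14*15² - 48315) = √(14*225 - 48315) = √(3150 - 48315) = √(-45165) = I*√45165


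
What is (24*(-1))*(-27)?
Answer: 648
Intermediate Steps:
(24*(-1))*(-27) = -24*(-27) = 648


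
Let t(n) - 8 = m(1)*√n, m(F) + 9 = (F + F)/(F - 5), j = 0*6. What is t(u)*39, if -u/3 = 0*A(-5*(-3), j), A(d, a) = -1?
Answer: 312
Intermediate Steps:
j = 0
u = 0 (u = -0*(-1) = -3*0 = 0)
m(F) = -9 + 2*F/(-5 + F) (m(F) = -9 + (F + F)/(F - 5) = -9 + (2*F)/(-5 + F) = -9 + 2*F/(-5 + F))
t(n) = 8 - 19*√n/2 (t(n) = 8 + ((45 - 7*1)/(-5 + 1))*√n = 8 + ((45 - 7)/(-4))*√n = 8 + (-¼*38)*√n = 8 - 19*√n/2)
t(u)*39 = (8 - 19*√0/2)*39 = (8 - 19/2*0)*39 = (8 + 0)*39 = 8*39 = 312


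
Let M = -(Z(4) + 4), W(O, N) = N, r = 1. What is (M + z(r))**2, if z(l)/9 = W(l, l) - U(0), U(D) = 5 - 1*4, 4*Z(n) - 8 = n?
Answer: 49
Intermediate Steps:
Z(n) = 2 + n/4
U(D) = 1 (U(D) = 5 - 4 = 1)
M = -7 (M = -((2 + (1/4)*4) + 4) = -((2 + 1) + 4) = -(3 + 4) = -1*7 = -7)
z(l) = -9 + 9*l (z(l) = 9*(l - 1*1) = 9*(l - 1) = 9*(-1 + l) = -9 + 9*l)
(M + z(r))**2 = (-7 + (-9 + 9*1))**2 = (-7 + (-9 + 9))**2 = (-7 + 0)**2 = (-7)**2 = 49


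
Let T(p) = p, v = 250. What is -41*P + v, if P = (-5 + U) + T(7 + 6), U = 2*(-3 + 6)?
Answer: -324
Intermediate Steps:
U = 6 (U = 2*3 = 6)
P = 14 (P = (-5 + 6) + (7 + 6) = 1 + 13 = 14)
-41*P + v = -41*14 + 250 = -574 + 250 = -324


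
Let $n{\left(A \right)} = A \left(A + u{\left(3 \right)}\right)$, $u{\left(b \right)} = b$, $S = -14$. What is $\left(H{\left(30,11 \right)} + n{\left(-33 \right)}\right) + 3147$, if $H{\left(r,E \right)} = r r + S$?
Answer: $5023$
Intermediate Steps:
$H{\left(r,E \right)} = -14 + r^{2}$ ($H{\left(r,E \right)} = r r - 14 = r^{2} - 14 = -14 + r^{2}$)
$n{\left(A \right)} = A \left(3 + A\right)$ ($n{\left(A \right)} = A \left(A + 3\right) = A \left(3 + A\right)$)
$\left(H{\left(30,11 \right)} + n{\left(-33 \right)}\right) + 3147 = \left(\left(-14 + 30^{2}\right) - 33 \left(3 - 33\right)\right) + 3147 = \left(\left(-14 + 900\right) - -990\right) + 3147 = \left(886 + 990\right) + 3147 = 1876 + 3147 = 5023$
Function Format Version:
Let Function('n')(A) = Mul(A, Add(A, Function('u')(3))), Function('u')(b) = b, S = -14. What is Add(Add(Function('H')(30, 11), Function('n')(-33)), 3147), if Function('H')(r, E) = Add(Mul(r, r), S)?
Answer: 5023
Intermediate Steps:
Function('H')(r, E) = Add(-14, Pow(r, 2)) (Function('H')(r, E) = Add(Mul(r, r), -14) = Add(Pow(r, 2), -14) = Add(-14, Pow(r, 2)))
Function('n')(A) = Mul(A, Add(3, A)) (Function('n')(A) = Mul(A, Add(A, 3)) = Mul(A, Add(3, A)))
Add(Add(Function('H')(30, 11), Function('n')(-33)), 3147) = Add(Add(Add(-14, Pow(30, 2)), Mul(-33, Add(3, -33))), 3147) = Add(Add(Add(-14, 900), Mul(-33, -30)), 3147) = Add(Add(886, 990), 3147) = Add(1876, 3147) = 5023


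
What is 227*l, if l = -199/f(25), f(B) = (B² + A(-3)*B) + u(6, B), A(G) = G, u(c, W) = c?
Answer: -45173/556 ≈ -81.246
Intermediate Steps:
f(B) = 6 + B² - 3*B (f(B) = (B² - 3*B) + 6 = 6 + B² - 3*B)
l = -199/556 (l = -199/(6 + 25² - 3*25) = -199/(6 + 625 - 75) = -199/556 ≈ -0.35791)
227*l = 227*(-199/556) = -45173/556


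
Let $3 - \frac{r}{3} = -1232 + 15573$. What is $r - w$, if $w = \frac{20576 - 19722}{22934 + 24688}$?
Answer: $- \frac{1024206781}{23811} \approx -43014.0$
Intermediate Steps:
$r = -43014$ ($r = 9 - 3 \left(-1232 + 15573\right) = 9 - 43023 = -43014$)
$w = \frac{427}{23811}$ ($w = \frac{854}{47622} = 854 \cdot \frac{1}{47622} = \frac{427}{23811} \approx 0.017933$)
$r - w = -43014 - \frac{427}{23811} = - \frac{1024206781}{23811}$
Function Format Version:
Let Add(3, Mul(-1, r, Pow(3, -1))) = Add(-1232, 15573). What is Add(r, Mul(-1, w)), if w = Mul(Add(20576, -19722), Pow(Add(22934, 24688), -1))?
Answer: Rational(-1024206781, 23811) ≈ -43014.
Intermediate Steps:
r = -43014 (r = Add(9, Mul(-3, Add(-1232, 15573))) = Add(9, Mul(-3, 14341)) = Add(9, -43023) = -43014)
w = Rational(427, 23811) (w = Mul(854, Pow(47622, -1)) = Mul(854, Rational(1, 47622)) = Rational(427, 23811) ≈ 0.017933)
Add(r, Mul(-1, w)) = Add(-43014, Mul(-1, Rational(427, 23811))) = Add(-43014, Rational(-427, 23811)) = Rational(-1024206781, 23811)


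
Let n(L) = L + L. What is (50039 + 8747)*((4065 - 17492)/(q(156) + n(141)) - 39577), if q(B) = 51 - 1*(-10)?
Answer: -114114862524/49 ≈ -2.3289e+9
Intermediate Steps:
q(B) = 61 (q(B) = 51 + 10 = 61)
n(L) = 2*L
(50039 + 8747)*((4065 - 17492)/(q(156) + n(141)) - 39577) = (50039 + 8747)*((4065 - 17492)/(61 + 2*141) - 39577) = 58786*(-13427/(61 + 282) - 39577) = 58786*(-13427/343 - 39577) = 58786*(-13588338/343) = -114114862524/49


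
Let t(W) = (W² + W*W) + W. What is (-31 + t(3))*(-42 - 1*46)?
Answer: 880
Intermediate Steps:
t(W) = W + 2*W² (t(W) = (W² + W²) + W = 2*W² + W = W + 2*W²)
(-31 + t(3))*(-42 - 1*46) = (-31 + 3*(1 + 2*3))*(-42 - 1*46) = (-31 + 3*(1 + 6))*(-42 - 46) = (-31 + 3*7)*(-88) = (-31 + 21)*(-88) = -10*(-88) = 880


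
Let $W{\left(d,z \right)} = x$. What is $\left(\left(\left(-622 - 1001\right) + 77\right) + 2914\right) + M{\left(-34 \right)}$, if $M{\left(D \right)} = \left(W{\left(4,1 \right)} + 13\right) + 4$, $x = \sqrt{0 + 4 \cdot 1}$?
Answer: $1387$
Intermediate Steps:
$x = 2$ ($x = \sqrt{0 + 4} = \sqrt{4} = 2$)
$W{\left(d,z \right)} = 2$
$M{\left(D \right)} = 19$ ($M{\left(D \right)} = \left(2 + 13\right) + 4 = 15 + 4 = 19$)
$\left(\left(\left(-622 - 1001\right) + 77\right) + 2914\right) + M{\left(-34 \right)} = \left(\left(\left(-622 - 1001\right) + 77\right) + 2914\right) + 19 = \left(\left(-1623 + 77\right) + 2914\right) + 19 = \left(-1546 + 2914\right) + 19 = 1368 + 19 = 1387$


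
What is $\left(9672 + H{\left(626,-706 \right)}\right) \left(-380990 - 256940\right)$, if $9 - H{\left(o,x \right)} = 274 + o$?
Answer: $-5601663330$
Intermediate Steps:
$H{\left(o,x \right)} = -265 - o$ ($H{\left(o,x \right)} = 9 - \left(274 + o\right) = -265 - o$)
$\left(9672 + H{\left(626,-706 \right)}\right) \left(-380990 - 256940\right) = \left(9672 - 891\right) \left(-380990 - 256940\right) = \left(9672 - 891\right) \left(-637930\right) = 8781 \left(-637930\right) = -5601663330$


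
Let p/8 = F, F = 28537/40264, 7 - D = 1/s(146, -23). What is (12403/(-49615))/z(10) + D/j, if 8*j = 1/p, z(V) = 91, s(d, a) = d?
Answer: 75170360938199/236976967955 ≈ 317.21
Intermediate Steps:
D = 1021/146 (D = 7 - 1/146 = 1021/146 ≈ 6.9931)
F = 28537/40264 (F = 28537*(1/40264) = 28537/40264 ≈ 0.70875)
p = 28537/5033 (p = 8*(28537/40264) = 28537/5033 ≈ 5.6700)
j = 5033/228296 (j = 1/(8*(28537/5033)) = (1/8)*(5033/28537) = 5033/228296 ≈ 0.022046)
(12403/(-49615))/z(10) + D/j = (12403/(-49615))/91 + 1021/(146*(5033/228296)) = (12403*(-1/49615))*(1/91) + (1021/146)*(228296/5033) = -12403/49615*1/91 + 116545108/367409 = -12403/4514965 + 116545108/367409 = 75170360938199/236976967955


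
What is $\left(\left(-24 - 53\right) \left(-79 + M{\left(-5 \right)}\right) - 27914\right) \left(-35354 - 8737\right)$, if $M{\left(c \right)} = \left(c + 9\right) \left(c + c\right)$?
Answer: $826750341$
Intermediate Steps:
$M{\left(c \right)} = 2 c \left(9 + c\right)$ ($M{\left(c \right)} = \left(9 + c\right) 2 c = 2 c \left(9 + c\right)$)
$\left(\left(-24 - 53\right) \left(-79 + M{\left(-5 \right)}\right) - 27914\right) \left(-35354 - 8737\right) = \left(\left(-24 - 53\right) \left(-79 + 2 \left(-5\right) \left(9 - 5\right)\right) - 27914\right) \left(-35354 - 8737\right) = \left(\left(-24 - 53\right) \left(-79 + 2 \left(-5\right) 4\right) - 27914\right) \left(-44091\right) = \left(- 77 \left(-79 - 40\right) - 27914\right) \left(-44091\right) = \left(\left(-77\right) \left(-119\right) - 27914\right) \left(-44091\right) = \left(9163 - 27914\right) \left(-44091\right) = \left(-18751\right) \left(-44091\right) = 826750341$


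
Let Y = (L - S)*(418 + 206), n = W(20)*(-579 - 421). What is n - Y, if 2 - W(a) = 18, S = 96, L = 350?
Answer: -142496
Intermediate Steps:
W(a) = -16 (W(a) = 2 - 1*18 = 2 - 18 = -16)
n = 16000 (n = -16*(-579 - 421) = -16*(-1000) = 16000)
Y = 158496 (Y = (350 - 1*96)*(418 + 206) = (350 - 96)*624 = 254*624 = 158496)
n - Y = 16000 - 1*158496 = 16000 - 158496 = -142496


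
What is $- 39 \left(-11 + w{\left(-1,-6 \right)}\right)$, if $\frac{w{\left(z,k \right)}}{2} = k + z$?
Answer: $975$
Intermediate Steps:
$w{\left(z,k \right)} = 2 k + 2 z$ ($w{\left(z,k \right)} = 2 \left(k + z\right) = 2 k + 2 z$)
$- 39 \left(-11 + w{\left(-1,-6 \right)}\right) = - 39 \left(-11 + \left(2 \left(-6\right) + 2 \left(-1\right)\right)\right) = - 39 \left(-11 - 14\right) = \left(-39\right) \left(-25\right) = 975$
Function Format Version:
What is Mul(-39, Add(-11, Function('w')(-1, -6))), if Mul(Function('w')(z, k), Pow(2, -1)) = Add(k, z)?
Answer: 975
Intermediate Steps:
Function('w')(z, k) = Add(Mul(2, k), Mul(2, z)) (Function('w')(z, k) = Mul(2, Add(k, z)) = Add(Mul(2, k), Mul(2, z)))
Mul(-39, Add(-11, Function('w')(-1, -6))) = Mul(-39, Add(-11, Add(Mul(2, -6), Mul(2, -1)))) = Mul(-39, Add(-11, Add(-12, -2))) = Mul(-39, Add(-11, -14)) = Mul(-39, -25) = 975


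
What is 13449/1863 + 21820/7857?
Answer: 1806413/180711 ≈ 9.9961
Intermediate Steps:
13449/1863 + 21820/7857 = 13449*(1/1863) + 21820*(1/7857) = 4483/621 + 21820/7857 = 1806413/180711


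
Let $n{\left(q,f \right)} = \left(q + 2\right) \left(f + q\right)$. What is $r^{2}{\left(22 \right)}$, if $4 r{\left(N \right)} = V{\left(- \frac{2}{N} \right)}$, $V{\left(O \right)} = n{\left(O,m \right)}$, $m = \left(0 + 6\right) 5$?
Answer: $\frac{47734281}{234256} \approx 203.77$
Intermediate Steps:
$m = 30$ ($m = 6 \cdot 5 = 30$)
$n{\left(q,f \right)} = \left(2 + q\right) \left(f + q\right)$
$V{\left(O \right)} = 60 + O^{2} + 32 O$ ($V{\left(O \right)} = O^{2} + 2 \cdot 30 + 2 O + 30 O = O^{2} + 60 + 2 O + 30 O = 60 + O^{2} + 32 O$)
$r{\left(N \right)} = 15 + \frac{1}{N^{2}} - \frac{16}{N}$ ($r{\left(N \right)} = \frac{60 + \left(- \frac{2}{N}\right)^{2} + 32 \left(- \frac{2}{N}\right)}{4} = \frac{60 + \frac{4}{N^{2}} - \frac{64}{N}}{4} = \frac{60 - \frac{64}{N} + \frac{4}{N^{2}}}{4} = 15 + \frac{1}{N^{2}} - \frac{16}{N}$)
$r^{2}{\left(22 \right)} = \left(15 + \frac{1}{484} - \frac{16}{22}\right)^{2} = \left(15 + \frac{1}{484} - \frac{8}{11}\right)^{2} = \left(\frac{6909}{484}\right)^{2} = \frac{47734281}{234256}$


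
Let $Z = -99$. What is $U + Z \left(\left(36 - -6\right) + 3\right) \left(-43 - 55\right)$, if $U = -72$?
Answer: $436518$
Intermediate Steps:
$U + Z \left(\left(36 - -6\right) + 3\right) \left(-43 - 55\right) = -72 - 99 \left(\left(36 - -6\right) + 3\right) \left(-43 - 55\right) = -72 - 99 \left(\left(36 + 6\right) + 3\right) \left(-98\right) = -72 - 99 \left(42 + 3\right) \left(-98\right) = -72 - 99 \cdot 45 \left(-98\right) = -72 - -436590 = -72 + 436590 = 436518$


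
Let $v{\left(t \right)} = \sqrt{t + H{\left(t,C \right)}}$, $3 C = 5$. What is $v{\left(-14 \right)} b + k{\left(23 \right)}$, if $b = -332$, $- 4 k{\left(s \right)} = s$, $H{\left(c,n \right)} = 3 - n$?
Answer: $- \frac{23}{4} - \frac{332 i \sqrt{114}}{3} \approx -5.75 - 1181.6 i$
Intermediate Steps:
$C = \frac{5}{3}$ ($C = \frac{1}{3} \cdot 5 = \frac{5}{3} \approx 1.6667$)
$k{\left(s \right)} = - \frac{s}{4}$
$v{\left(t \right)} = \sqrt{\frac{4}{3} + t}$ ($v{\left(t \right)} = \sqrt{t + \left(3 - \frac{5}{3}\right)} = \sqrt{t + \frac{4}{3}} = \sqrt{\frac{4}{3} + t}$)
$v{\left(-14 \right)} b + k{\left(23 \right)} = \frac{\sqrt{12 + 9 \left(-14\right)}}{3} \left(-332\right) - \frac{23}{4} = \frac{\sqrt{12 - 126}}{3} \left(-332\right) - \frac{23}{4} = \frac{\sqrt{-114}}{3} \left(-332\right) - \frac{23}{4} = \frac{i \sqrt{114}}{3} \left(-332\right) - \frac{23}{4} = - \frac{332 i \sqrt{114}}{3} - \frac{23}{4} = - \frac{23}{4} - \frac{332 i \sqrt{114}}{3}$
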